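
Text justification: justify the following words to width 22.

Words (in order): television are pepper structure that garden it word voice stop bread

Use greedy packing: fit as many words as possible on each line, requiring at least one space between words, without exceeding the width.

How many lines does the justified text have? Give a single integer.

Line 1: ['television', 'are', 'pepper'] (min_width=21, slack=1)
Line 2: ['structure', 'that', 'garden'] (min_width=21, slack=1)
Line 3: ['it', 'word', 'voice', 'stop'] (min_width=18, slack=4)
Line 4: ['bread'] (min_width=5, slack=17)
Total lines: 4

Answer: 4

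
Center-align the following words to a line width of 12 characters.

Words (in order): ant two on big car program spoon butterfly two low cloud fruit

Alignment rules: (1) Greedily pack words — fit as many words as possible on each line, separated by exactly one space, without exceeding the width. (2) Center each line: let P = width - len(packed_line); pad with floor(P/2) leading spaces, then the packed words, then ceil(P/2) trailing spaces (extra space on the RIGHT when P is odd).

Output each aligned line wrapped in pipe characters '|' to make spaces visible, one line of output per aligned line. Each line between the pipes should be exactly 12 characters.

Line 1: ['ant', 'two', 'on'] (min_width=10, slack=2)
Line 2: ['big', 'car'] (min_width=7, slack=5)
Line 3: ['program'] (min_width=7, slack=5)
Line 4: ['spoon'] (min_width=5, slack=7)
Line 5: ['butterfly'] (min_width=9, slack=3)
Line 6: ['two', 'low'] (min_width=7, slack=5)
Line 7: ['cloud', 'fruit'] (min_width=11, slack=1)

Answer: | ant two on |
|  big car   |
|  program   |
|   spoon    |
| butterfly  |
|  two low   |
|cloud fruit |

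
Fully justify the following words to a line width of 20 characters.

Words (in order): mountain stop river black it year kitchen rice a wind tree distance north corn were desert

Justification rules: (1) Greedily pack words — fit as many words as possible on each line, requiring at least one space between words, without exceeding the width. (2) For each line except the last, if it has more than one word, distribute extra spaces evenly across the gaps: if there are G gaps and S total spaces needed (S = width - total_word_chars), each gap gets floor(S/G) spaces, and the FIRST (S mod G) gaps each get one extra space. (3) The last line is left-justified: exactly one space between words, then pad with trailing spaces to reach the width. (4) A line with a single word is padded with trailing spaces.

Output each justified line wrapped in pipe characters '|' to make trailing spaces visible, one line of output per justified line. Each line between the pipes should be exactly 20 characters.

Line 1: ['mountain', 'stop', 'river'] (min_width=19, slack=1)
Line 2: ['black', 'it', 'year'] (min_width=13, slack=7)
Line 3: ['kitchen', 'rice', 'a', 'wind'] (min_width=19, slack=1)
Line 4: ['tree', 'distance', 'north'] (min_width=19, slack=1)
Line 5: ['corn', 'were', 'desert'] (min_width=16, slack=4)

Answer: |mountain  stop river|
|black     it    year|
|kitchen  rice a wind|
|tree  distance north|
|corn were desert    |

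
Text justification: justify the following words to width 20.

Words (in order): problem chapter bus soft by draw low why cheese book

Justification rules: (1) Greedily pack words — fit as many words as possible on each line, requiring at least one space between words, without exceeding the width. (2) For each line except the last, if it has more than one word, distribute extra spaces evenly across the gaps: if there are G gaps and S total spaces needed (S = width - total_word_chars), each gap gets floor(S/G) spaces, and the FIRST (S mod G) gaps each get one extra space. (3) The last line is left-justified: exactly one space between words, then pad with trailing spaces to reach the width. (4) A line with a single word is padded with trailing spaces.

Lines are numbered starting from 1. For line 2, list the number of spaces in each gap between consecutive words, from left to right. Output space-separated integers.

Line 1: ['problem', 'chapter', 'bus'] (min_width=19, slack=1)
Line 2: ['soft', 'by', 'draw', 'low', 'why'] (min_width=20, slack=0)
Line 3: ['cheese', 'book'] (min_width=11, slack=9)

Answer: 1 1 1 1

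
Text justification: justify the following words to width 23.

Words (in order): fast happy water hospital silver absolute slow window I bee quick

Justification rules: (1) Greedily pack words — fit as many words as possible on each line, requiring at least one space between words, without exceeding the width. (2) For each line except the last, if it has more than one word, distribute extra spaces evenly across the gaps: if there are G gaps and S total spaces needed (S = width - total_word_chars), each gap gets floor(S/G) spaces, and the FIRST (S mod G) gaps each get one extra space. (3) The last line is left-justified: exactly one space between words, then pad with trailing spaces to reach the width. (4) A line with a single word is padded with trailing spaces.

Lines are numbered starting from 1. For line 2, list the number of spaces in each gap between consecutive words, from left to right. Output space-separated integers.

Answer: 9

Derivation:
Line 1: ['fast', 'happy', 'water'] (min_width=16, slack=7)
Line 2: ['hospital', 'silver'] (min_width=15, slack=8)
Line 3: ['absolute', 'slow', 'window', 'I'] (min_width=22, slack=1)
Line 4: ['bee', 'quick'] (min_width=9, slack=14)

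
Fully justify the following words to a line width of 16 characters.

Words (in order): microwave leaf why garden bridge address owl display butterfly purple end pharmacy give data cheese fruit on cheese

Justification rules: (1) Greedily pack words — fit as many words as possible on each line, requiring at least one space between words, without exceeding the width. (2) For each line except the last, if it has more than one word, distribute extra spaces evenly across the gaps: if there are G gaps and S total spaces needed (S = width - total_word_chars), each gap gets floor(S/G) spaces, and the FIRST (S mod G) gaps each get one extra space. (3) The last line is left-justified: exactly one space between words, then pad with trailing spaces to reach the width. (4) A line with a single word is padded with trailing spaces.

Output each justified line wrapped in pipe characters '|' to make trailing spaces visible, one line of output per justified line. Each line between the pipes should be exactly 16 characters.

Answer: |microwave   leaf|
|why       garden|
|bridge   address|
|owl      display|
|butterfly purple|
|end     pharmacy|
|give data cheese|
|fruit on cheese |

Derivation:
Line 1: ['microwave', 'leaf'] (min_width=14, slack=2)
Line 2: ['why', 'garden'] (min_width=10, slack=6)
Line 3: ['bridge', 'address'] (min_width=14, slack=2)
Line 4: ['owl', 'display'] (min_width=11, slack=5)
Line 5: ['butterfly', 'purple'] (min_width=16, slack=0)
Line 6: ['end', 'pharmacy'] (min_width=12, slack=4)
Line 7: ['give', 'data', 'cheese'] (min_width=16, slack=0)
Line 8: ['fruit', 'on', 'cheese'] (min_width=15, slack=1)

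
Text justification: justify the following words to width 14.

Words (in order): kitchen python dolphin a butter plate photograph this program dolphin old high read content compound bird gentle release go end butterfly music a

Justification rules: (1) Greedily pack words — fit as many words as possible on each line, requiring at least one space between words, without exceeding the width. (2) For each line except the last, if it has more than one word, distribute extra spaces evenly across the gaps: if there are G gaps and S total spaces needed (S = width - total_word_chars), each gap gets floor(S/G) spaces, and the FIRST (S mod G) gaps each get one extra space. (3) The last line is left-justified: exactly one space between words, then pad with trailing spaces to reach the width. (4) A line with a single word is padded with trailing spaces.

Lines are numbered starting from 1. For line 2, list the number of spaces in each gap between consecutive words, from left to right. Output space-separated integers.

Answer: 6

Derivation:
Line 1: ['kitchen', 'python'] (min_width=14, slack=0)
Line 2: ['dolphin', 'a'] (min_width=9, slack=5)
Line 3: ['butter', 'plate'] (min_width=12, slack=2)
Line 4: ['photograph'] (min_width=10, slack=4)
Line 5: ['this', 'program'] (min_width=12, slack=2)
Line 6: ['dolphin', 'old'] (min_width=11, slack=3)
Line 7: ['high', 'read'] (min_width=9, slack=5)
Line 8: ['content'] (min_width=7, slack=7)
Line 9: ['compound', 'bird'] (min_width=13, slack=1)
Line 10: ['gentle', 'release'] (min_width=14, slack=0)
Line 11: ['go', 'end'] (min_width=6, slack=8)
Line 12: ['butterfly'] (min_width=9, slack=5)
Line 13: ['music', 'a'] (min_width=7, slack=7)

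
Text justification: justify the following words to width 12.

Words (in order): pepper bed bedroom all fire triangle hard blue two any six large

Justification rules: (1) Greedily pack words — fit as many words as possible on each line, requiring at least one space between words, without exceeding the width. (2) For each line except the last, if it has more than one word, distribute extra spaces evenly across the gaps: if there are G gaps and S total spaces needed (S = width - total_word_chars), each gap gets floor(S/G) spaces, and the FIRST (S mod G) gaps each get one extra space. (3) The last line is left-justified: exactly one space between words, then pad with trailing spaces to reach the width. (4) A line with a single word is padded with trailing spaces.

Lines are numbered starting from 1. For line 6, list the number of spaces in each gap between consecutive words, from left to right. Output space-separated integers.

Answer: 2 1

Derivation:
Line 1: ['pepper', 'bed'] (min_width=10, slack=2)
Line 2: ['bedroom', 'all'] (min_width=11, slack=1)
Line 3: ['fire'] (min_width=4, slack=8)
Line 4: ['triangle'] (min_width=8, slack=4)
Line 5: ['hard', 'blue'] (min_width=9, slack=3)
Line 6: ['two', 'any', 'six'] (min_width=11, slack=1)
Line 7: ['large'] (min_width=5, slack=7)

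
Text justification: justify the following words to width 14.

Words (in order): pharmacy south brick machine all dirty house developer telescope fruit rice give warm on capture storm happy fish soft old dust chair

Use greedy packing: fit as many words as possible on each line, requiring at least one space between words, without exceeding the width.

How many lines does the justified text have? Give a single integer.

Answer: 12

Derivation:
Line 1: ['pharmacy', 'south'] (min_width=14, slack=0)
Line 2: ['brick', 'machine'] (min_width=13, slack=1)
Line 3: ['all', 'dirty'] (min_width=9, slack=5)
Line 4: ['house'] (min_width=5, slack=9)
Line 5: ['developer'] (min_width=9, slack=5)
Line 6: ['telescope'] (min_width=9, slack=5)
Line 7: ['fruit', 'rice'] (min_width=10, slack=4)
Line 8: ['give', 'warm', 'on'] (min_width=12, slack=2)
Line 9: ['capture', 'storm'] (min_width=13, slack=1)
Line 10: ['happy', 'fish'] (min_width=10, slack=4)
Line 11: ['soft', 'old', 'dust'] (min_width=13, slack=1)
Line 12: ['chair'] (min_width=5, slack=9)
Total lines: 12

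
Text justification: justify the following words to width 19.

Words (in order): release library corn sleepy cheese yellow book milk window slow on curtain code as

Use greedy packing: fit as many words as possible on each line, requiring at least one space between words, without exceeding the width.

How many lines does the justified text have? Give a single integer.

Line 1: ['release', 'library'] (min_width=15, slack=4)
Line 2: ['corn', 'sleepy', 'cheese'] (min_width=18, slack=1)
Line 3: ['yellow', 'book', 'milk'] (min_width=16, slack=3)
Line 4: ['window', 'slow', 'on'] (min_width=14, slack=5)
Line 5: ['curtain', 'code', 'as'] (min_width=15, slack=4)
Total lines: 5

Answer: 5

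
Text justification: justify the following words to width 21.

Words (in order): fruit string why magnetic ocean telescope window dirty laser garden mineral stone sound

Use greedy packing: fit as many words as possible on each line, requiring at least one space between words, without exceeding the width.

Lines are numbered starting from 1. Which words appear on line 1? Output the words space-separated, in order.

Answer: fruit string why

Derivation:
Line 1: ['fruit', 'string', 'why'] (min_width=16, slack=5)
Line 2: ['magnetic', 'ocean'] (min_width=14, slack=7)
Line 3: ['telescope', 'window'] (min_width=16, slack=5)
Line 4: ['dirty', 'laser', 'garden'] (min_width=18, slack=3)
Line 5: ['mineral', 'stone', 'sound'] (min_width=19, slack=2)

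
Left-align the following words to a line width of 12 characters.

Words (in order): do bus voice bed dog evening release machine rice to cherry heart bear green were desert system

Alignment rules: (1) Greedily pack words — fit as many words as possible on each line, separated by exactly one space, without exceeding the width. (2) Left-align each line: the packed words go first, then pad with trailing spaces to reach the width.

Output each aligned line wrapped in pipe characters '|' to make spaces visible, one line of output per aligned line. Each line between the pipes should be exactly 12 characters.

Answer: |do bus voice|
|bed dog     |
|evening     |
|release     |
|machine rice|
|to cherry   |
|heart bear  |
|green were  |
|desert      |
|system      |

Derivation:
Line 1: ['do', 'bus', 'voice'] (min_width=12, slack=0)
Line 2: ['bed', 'dog'] (min_width=7, slack=5)
Line 3: ['evening'] (min_width=7, slack=5)
Line 4: ['release'] (min_width=7, slack=5)
Line 5: ['machine', 'rice'] (min_width=12, slack=0)
Line 6: ['to', 'cherry'] (min_width=9, slack=3)
Line 7: ['heart', 'bear'] (min_width=10, slack=2)
Line 8: ['green', 'were'] (min_width=10, slack=2)
Line 9: ['desert'] (min_width=6, slack=6)
Line 10: ['system'] (min_width=6, slack=6)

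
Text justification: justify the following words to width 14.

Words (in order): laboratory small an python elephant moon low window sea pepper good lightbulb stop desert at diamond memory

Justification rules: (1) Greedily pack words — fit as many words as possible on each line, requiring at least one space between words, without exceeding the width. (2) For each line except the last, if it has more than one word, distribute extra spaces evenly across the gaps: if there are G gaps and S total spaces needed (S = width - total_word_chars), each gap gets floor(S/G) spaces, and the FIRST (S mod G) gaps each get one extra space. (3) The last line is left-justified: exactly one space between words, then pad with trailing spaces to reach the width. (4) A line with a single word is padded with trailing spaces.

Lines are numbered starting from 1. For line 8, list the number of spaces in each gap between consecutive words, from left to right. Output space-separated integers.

Answer: 6

Derivation:
Line 1: ['laboratory'] (min_width=10, slack=4)
Line 2: ['small', 'an'] (min_width=8, slack=6)
Line 3: ['python'] (min_width=6, slack=8)
Line 4: ['elephant', 'moon'] (min_width=13, slack=1)
Line 5: ['low', 'window', 'sea'] (min_width=14, slack=0)
Line 6: ['pepper', 'good'] (min_width=11, slack=3)
Line 7: ['lightbulb', 'stop'] (min_width=14, slack=0)
Line 8: ['desert', 'at'] (min_width=9, slack=5)
Line 9: ['diamond', 'memory'] (min_width=14, slack=0)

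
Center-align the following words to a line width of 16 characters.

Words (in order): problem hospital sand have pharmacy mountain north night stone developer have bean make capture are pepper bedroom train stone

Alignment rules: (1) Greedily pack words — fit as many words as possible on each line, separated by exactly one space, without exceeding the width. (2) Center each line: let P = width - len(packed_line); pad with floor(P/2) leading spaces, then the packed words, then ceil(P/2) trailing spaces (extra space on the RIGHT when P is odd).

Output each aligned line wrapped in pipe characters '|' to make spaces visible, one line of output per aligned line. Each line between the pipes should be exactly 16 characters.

Answer: |problem hospital|
|   sand have    |
|    pharmacy    |
| mountain north |
|  night stone   |
| developer have |
|   bean make    |
|  capture are   |
| pepper bedroom |
|  train stone   |

Derivation:
Line 1: ['problem', 'hospital'] (min_width=16, slack=0)
Line 2: ['sand', 'have'] (min_width=9, slack=7)
Line 3: ['pharmacy'] (min_width=8, slack=8)
Line 4: ['mountain', 'north'] (min_width=14, slack=2)
Line 5: ['night', 'stone'] (min_width=11, slack=5)
Line 6: ['developer', 'have'] (min_width=14, slack=2)
Line 7: ['bean', 'make'] (min_width=9, slack=7)
Line 8: ['capture', 'are'] (min_width=11, slack=5)
Line 9: ['pepper', 'bedroom'] (min_width=14, slack=2)
Line 10: ['train', 'stone'] (min_width=11, slack=5)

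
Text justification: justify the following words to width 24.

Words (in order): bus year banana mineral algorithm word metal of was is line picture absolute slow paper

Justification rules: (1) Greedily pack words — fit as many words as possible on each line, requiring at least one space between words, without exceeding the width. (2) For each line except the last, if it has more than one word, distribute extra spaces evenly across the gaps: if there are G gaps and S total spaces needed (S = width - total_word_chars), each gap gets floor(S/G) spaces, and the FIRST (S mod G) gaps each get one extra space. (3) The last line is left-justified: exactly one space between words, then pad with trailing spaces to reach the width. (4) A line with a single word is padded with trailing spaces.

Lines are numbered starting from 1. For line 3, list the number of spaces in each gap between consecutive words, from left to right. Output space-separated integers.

Line 1: ['bus', 'year', 'banana', 'mineral'] (min_width=23, slack=1)
Line 2: ['algorithm', 'word', 'metal', 'of'] (min_width=23, slack=1)
Line 3: ['was', 'is', 'line', 'picture'] (min_width=19, slack=5)
Line 4: ['absolute', 'slow', 'paper'] (min_width=19, slack=5)

Answer: 3 3 2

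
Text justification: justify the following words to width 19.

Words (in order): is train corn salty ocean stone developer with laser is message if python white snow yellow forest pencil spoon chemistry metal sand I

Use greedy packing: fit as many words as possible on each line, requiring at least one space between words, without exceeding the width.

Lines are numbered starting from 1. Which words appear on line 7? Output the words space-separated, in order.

Line 1: ['is', 'train', 'corn', 'salty'] (min_width=19, slack=0)
Line 2: ['ocean', 'stone'] (min_width=11, slack=8)
Line 3: ['developer', 'with'] (min_width=14, slack=5)
Line 4: ['laser', 'is', 'message', 'if'] (min_width=19, slack=0)
Line 5: ['python', 'white', 'snow'] (min_width=17, slack=2)
Line 6: ['yellow', 'forest'] (min_width=13, slack=6)
Line 7: ['pencil', 'spoon'] (min_width=12, slack=7)
Line 8: ['chemistry', 'metal'] (min_width=15, slack=4)
Line 9: ['sand', 'I'] (min_width=6, slack=13)

Answer: pencil spoon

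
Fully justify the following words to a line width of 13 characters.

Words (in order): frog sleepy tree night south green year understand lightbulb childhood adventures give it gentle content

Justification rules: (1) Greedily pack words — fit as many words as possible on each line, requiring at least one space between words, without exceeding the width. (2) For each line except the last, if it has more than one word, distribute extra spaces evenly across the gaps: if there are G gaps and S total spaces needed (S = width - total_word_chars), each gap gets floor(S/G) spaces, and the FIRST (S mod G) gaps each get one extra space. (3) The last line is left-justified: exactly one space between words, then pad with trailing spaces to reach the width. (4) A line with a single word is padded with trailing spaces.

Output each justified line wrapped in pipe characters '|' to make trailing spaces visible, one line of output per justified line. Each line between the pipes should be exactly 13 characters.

Answer: |frog   sleepy|
|tree    night|
|south   green|
|year         |
|understand   |
|lightbulb    |
|childhood    |
|adventures   |
|give       it|
|gentle       |
|content      |

Derivation:
Line 1: ['frog', 'sleepy'] (min_width=11, slack=2)
Line 2: ['tree', 'night'] (min_width=10, slack=3)
Line 3: ['south', 'green'] (min_width=11, slack=2)
Line 4: ['year'] (min_width=4, slack=9)
Line 5: ['understand'] (min_width=10, slack=3)
Line 6: ['lightbulb'] (min_width=9, slack=4)
Line 7: ['childhood'] (min_width=9, slack=4)
Line 8: ['adventures'] (min_width=10, slack=3)
Line 9: ['give', 'it'] (min_width=7, slack=6)
Line 10: ['gentle'] (min_width=6, slack=7)
Line 11: ['content'] (min_width=7, slack=6)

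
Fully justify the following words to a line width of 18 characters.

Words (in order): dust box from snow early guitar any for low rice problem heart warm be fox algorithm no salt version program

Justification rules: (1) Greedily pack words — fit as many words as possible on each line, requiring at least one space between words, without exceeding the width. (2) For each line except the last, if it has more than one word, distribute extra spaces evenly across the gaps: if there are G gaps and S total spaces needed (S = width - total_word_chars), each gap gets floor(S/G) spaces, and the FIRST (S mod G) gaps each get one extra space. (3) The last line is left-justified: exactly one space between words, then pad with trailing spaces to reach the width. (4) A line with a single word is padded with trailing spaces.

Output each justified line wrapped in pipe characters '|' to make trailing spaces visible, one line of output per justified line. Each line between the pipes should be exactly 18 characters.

Answer: |dust box from snow|
|early  guitar  any|
|for    low    rice|
|problem heart warm|
|be  fox  algorithm|
|no   salt  version|
|program           |

Derivation:
Line 1: ['dust', 'box', 'from', 'snow'] (min_width=18, slack=0)
Line 2: ['early', 'guitar', 'any'] (min_width=16, slack=2)
Line 3: ['for', 'low', 'rice'] (min_width=12, slack=6)
Line 4: ['problem', 'heart', 'warm'] (min_width=18, slack=0)
Line 5: ['be', 'fox', 'algorithm'] (min_width=16, slack=2)
Line 6: ['no', 'salt', 'version'] (min_width=15, slack=3)
Line 7: ['program'] (min_width=7, slack=11)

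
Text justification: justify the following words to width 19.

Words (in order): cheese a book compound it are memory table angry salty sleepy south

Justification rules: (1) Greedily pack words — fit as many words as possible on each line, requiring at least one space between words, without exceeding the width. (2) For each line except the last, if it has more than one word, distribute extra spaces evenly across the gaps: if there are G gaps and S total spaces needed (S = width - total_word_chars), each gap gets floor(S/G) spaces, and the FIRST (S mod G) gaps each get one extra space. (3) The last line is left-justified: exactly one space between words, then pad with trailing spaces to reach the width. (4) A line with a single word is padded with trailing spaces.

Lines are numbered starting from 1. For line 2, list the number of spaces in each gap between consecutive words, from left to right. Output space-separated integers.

Answer: 3 3

Derivation:
Line 1: ['cheese', 'a', 'book'] (min_width=13, slack=6)
Line 2: ['compound', 'it', 'are'] (min_width=15, slack=4)
Line 3: ['memory', 'table', 'angry'] (min_width=18, slack=1)
Line 4: ['salty', 'sleepy', 'south'] (min_width=18, slack=1)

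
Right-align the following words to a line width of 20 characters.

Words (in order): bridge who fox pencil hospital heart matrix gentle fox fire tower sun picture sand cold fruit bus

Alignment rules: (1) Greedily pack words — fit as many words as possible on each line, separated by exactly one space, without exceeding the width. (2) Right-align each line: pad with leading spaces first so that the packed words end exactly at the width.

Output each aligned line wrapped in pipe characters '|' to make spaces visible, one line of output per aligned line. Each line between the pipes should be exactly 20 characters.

Answer: |      bridge who fox|
|     pencil hospital|
| heart matrix gentle|
|  fox fire tower sun|
|   picture sand cold|
|           fruit bus|

Derivation:
Line 1: ['bridge', 'who', 'fox'] (min_width=14, slack=6)
Line 2: ['pencil', 'hospital'] (min_width=15, slack=5)
Line 3: ['heart', 'matrix', 'gentle'] (min_width=19, slack=1)
Line 4: ['fox', 'fire', 'tower', 'sun'] (min_width=18, slack=2)
Line 5: ['picture', 'sand', 'cold'] (min_width=17, slack=3)
Line 6: ['fruit', 'bus'] (min_width=9, slack=11)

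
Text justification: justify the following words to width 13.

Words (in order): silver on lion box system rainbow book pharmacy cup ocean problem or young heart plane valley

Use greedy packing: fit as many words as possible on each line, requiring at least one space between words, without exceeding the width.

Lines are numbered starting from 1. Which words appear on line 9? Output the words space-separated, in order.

Line 1: ['silver', 'on'] (min_width=9, slack=4)
Line 2: ['lion', 'box'] (min_width=8, slack=5)
Line 3: ['system'] (min_width=6, slack=7)
Line 4: ['rainbow', 'book'] (min_width=12, slack=1)
Line 5: ['pharmacy', 'cup'] (min_width=12, slack=1)
Line 6: ['ocean', 'problem'] (min_width=13, slack=0)
Line 7: ['or', 'young'] (min_width=8, slack=5)
Line 8: ['heart', 'plane'] (min_width=11, slack=2)
Line 9: ['valley'] (min_width=6, slack=7)

Answer: valley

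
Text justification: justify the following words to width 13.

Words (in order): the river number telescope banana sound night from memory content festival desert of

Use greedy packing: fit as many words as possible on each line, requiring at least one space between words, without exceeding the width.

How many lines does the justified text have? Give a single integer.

Line 1: ['the', 'river'] (min_width=9, slack=4)
Line 2: ['number'] (min_width=6, slack=7)
Line 3: ['telescope'] (min_width=9, slack=4)
Line 4: ['banana', 'sound'] (min_width=12, slack=1)
Line 5: ['night', 'from'] (min_width=10, slack=3)
Line 6: ['memory'] (min_width=6, slack=7)
Line 7: ['content'] (min_width=7, slack=6)
Line 8: ['festival'] (min_width=8, slack=5)
Line 9: ['desert', 'of'] (min_width=9, slack=4)
Total lines: 9

Answer: 9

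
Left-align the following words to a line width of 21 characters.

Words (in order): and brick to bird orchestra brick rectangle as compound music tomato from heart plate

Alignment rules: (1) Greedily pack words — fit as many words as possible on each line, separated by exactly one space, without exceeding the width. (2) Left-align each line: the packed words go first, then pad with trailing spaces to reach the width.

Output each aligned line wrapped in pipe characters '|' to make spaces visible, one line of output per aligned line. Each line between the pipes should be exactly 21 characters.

Answer: |and brick to bird    |
|orchestra brick      |
|rectangle as compound|
|music tomato from    |
|heart plate          |

Derivation:
Line 1: ['and', 'brick', 'to', 'bird'] (min_width=17, slack=4)
Line 2: ['orchestra', 'brick'] (min_width=15, slack=6)
Line 3: ['rectangle', 'as', 'compound'] (min_width=21, slack=0)
Line 4: ['music', 'tomato', 'from'] (min_width=17, slack=4)
Line 5: ['heart', 'plate'] (min_width=11, slack=10)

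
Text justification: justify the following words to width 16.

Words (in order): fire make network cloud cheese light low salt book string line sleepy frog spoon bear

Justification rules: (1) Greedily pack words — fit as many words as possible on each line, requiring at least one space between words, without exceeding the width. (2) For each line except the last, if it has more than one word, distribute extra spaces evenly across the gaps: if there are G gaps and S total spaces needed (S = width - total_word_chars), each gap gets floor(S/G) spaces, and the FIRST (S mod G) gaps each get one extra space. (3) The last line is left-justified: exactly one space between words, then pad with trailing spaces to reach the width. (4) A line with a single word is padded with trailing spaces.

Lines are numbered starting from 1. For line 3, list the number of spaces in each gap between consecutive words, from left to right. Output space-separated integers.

Line 1: ['fire', 'make'] (min_width=9, slack=7)
Line 2: ['network', 'cloud'] (min_width=13, slack=3)
Line 3: ['cheese', 'light', 'low'] (min_width=16, slack=0)
Line 4: ['salt', 'book', 'string'] (min_width=16, slack=0)
Line 5: ['line', 'sleepy', 'frog'] (min_width=16, slack=0)
Line 6: ['spoon', 'bear'] (min_width=10, slack=6)

Answer: 1 1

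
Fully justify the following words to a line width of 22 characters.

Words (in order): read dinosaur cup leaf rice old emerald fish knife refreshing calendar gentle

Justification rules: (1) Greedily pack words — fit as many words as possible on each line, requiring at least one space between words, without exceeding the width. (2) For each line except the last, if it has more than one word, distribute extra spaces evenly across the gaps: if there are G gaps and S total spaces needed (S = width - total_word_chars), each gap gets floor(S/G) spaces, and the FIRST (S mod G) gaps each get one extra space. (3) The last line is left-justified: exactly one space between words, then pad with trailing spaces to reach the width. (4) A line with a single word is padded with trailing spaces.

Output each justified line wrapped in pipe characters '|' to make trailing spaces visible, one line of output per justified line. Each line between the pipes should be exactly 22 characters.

Answer: |read dinosaur cup leaf|
|rice  old emerald fish|
|knife       refreshing|
|calendar gentle       |

Derivation:
Line 1: ['read', 'dinosaur', 'cup', 'leaf'] (min_width=22, slack=0)
Line 2: ['rice', 'old', 'emerald', 'fish'] (min_width=21, slack=1)
Line 3: ['knife', 'refreshing'] (min_width=16, slack=6)
Line 4: ['calendar', 'gentle'] (min_width=15, slack=7)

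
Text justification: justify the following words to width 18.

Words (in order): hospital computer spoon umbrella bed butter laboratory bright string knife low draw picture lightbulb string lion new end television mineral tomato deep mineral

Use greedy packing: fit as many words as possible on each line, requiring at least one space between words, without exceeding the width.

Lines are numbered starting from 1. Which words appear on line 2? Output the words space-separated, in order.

Line 1: ['hospital', 'computer'] (min_width=17, slack=1)
Line 2: ['spoon', 'umbrella', 'bed'] (min_width=18, slack=0)
Line 3: ['butter', 'laboratory'] (min_width=17, slack=1)
Line 4: ['bright', 'string'] (min_width=13, slack=5)
Line 5: ['knife', 'low', 'draw'] (min_width=14, slack=4)
Line 6: ['picture', 'lightbulb'] (min_width=17, slack=1)
Line 7: ['string', 'lion', 'new'] (min_width=15, slack=3)
Line 8: ['end', 'television'] (min_width=14, slack=4)
Line 9: ['mineral', 'tomato'] (min_width=14, slack=4)
Line 10: ['deep', 'mineral'] (min_width=12, slack=6)

Answer: spoon umbrella bed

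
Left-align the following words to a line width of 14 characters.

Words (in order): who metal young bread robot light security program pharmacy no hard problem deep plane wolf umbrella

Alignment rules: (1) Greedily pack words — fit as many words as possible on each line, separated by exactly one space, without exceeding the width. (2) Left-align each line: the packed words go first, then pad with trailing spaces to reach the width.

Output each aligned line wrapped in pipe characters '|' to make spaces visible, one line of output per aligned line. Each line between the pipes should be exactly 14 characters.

Answer: |who metal     |
|young bread   |
|robot light   |
|security      |
|program       |
|pharmacy no   |
|hard problem  |
|deep plane    |
|wolf umbrella |

Derivation:
Line 1: ['who', 'metal'] (min_width=9, slack=5)
Line 2: ['young', 'bread'] (min_width=11, slack=3)
Line 3: ['robot', 'light'] (min_width=11, slack=3)
Line 4: ['security'] (min_width=8, slack=6)
Line 5: ['program'] (min_width=7, slack=7)
Line 6: ['pharmacy', 'no'] (min_width=11, slack=3)
Line 7: ['hard', 'problem'] (min_width=12, slack=2)
Line 8: ['deep', 'plane'] (min_width=10, slack=4)
Line 9: ['wolf', 'umbrella'] (min_width=13, slack=1)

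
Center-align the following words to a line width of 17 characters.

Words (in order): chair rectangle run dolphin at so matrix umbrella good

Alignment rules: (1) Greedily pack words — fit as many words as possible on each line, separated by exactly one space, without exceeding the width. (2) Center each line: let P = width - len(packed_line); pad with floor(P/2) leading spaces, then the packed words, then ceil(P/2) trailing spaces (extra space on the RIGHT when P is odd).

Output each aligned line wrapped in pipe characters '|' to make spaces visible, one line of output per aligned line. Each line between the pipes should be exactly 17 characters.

Answer: | chair rectangle |
|run dolphin at so|
| matrix umbrella |
|      good       |

Derivation:
Line 1: ['chair', 'rectangle'] (min_width=15, slack=2)
Line 2: ['run', 'dolphin', 'at', 'so'] (min_width=17, slack=0)
Line 3: ['matrix', 'umbrella'] (min_width=15, slack=2)
Line 4: ['good'] (min_width=4, slack=13)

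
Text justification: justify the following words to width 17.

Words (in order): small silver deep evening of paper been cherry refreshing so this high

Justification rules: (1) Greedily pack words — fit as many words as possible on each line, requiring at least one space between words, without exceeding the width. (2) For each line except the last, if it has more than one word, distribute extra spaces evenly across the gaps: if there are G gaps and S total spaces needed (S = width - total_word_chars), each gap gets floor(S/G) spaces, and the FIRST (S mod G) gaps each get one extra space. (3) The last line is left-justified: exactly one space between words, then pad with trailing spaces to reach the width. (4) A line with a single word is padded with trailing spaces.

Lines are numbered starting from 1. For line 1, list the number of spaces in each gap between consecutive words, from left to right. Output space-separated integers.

Line 1: ['small', 'silver', 'deep'] (min_width=17, slack=0)
Line 2: ['evening', 'of', 'paper'] (min_width=16, slack=1)
Line 3: ['been', 'cherry'] (min_width=11, slack=6)
Line 4: ['refreshing', 'so'] (min_width=13, slack=4)
Line 5: ['this', 'high'] (min_width=9, slack=8)

Answer: 1 1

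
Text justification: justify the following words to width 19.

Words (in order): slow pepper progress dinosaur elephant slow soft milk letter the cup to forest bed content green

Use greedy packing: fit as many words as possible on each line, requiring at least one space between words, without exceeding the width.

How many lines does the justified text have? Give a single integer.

Answer: 6

Derivation:
Line 1: ['slow', 'pepper'] (min_width=11, slack=8)
Line 2: ['progress', 'dinosaur'] (min_width=17, slack=2)
Line 3: ['elephant', 'slow', 'soft'] (min_width=18, slack=1)
Line 4: ['milk', 'letter', 'the', 'cup'] (min_width=19, slack=0)
Line 5: ['to', 'forest', 'bed'] (min_width=13, slack=6)
Line 6: ['content', 'green'] (min_width=13, slack=6)
Total lines: 6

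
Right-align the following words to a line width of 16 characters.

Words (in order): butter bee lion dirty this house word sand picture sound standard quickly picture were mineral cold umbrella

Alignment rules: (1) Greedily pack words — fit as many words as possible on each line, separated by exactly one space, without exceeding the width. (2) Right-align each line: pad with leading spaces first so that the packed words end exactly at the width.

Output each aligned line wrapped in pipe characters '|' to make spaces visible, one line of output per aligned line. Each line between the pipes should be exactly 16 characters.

Answer: | butter bee lion|
|dirty this house|
|       word sand|
|   picture sound|
|standard quickly|
|    picture were|
|    mineral cold|
|        umbrella|

Derivation:
Line 1: ['butter', 'bee', 'lion'] (min_width=15, slack=1)
Line 2: ['dirty', 'this', 'house'] (min_width=16, slack=0)
Line 3: ['word', 'sand'] (min_width=9, slack=7)
Line 4: ['picture', 'sound'] (min_width=13, slack=3)
Line 5: ['standard', 'quickly'] (min_width=16, slack=0)
Line 6: ['picture', 'were'] (min_width=12, slack=4)
Line 7: ['mineral', 'cold'] (min_width=12, slack=4)
Line 8: ['umbrella'] (min_width=8, slack=8)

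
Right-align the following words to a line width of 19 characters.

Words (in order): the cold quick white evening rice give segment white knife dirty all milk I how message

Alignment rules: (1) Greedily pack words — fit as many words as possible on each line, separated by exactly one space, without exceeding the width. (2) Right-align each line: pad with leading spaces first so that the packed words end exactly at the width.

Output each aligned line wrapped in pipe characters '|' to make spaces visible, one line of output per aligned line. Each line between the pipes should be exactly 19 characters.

Line 1: ['the', 'cold', 'quick'] (min_width=14, slack=5)
Line 2: ['white', 'evening', 'rice'] (min_width=18, slack=1)
Line 3: ['give', 'segment', 'white'] (min_width=18, slack=1)
Line 4: ['knife', 'dirty', 'all'] (min_width=15, slack=4)
Line 5: ['milk', 'I', 'how', 'message'] (min_width=18, slack=1)

Answer: |     the cold quick|
| white evening rice|
| give segment white|
|    knife dirty all|
| milk I how message|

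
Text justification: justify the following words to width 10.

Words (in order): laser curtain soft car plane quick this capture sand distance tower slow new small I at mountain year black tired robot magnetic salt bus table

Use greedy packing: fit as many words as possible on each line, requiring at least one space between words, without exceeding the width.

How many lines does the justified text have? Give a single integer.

Answer: 18

Derivation:
Line 1: ['laser'] (min_width=5, slack=5)
Line 2: ['curtain'] (min_width=7, slack=3)
Line 3: ['soft', 'car'] (min_width=8, slack=2)
Line 4: ['plane'] (min_width=5, slack=5)
Line 5: ['quick', 'this'] (min_width=10, slack=0)
Line 6: ['capture'] (min_width=7, slack=3)
Line 7: ['sand'] (min_width=4, slack=6)
Line 8: ['distance'] (min_width=8, slack=2)
Line 9: ['tower', 'slow'] (min_width=10, slack=0)
Line 10: ['new', 'small'] (min_width=9, slack=1)
Line 11: ['I', 'at'] (min_width=4, slack=6)
Line 12: ['mountain'] (min_width=8, slack=2)
Line 13: ['year', 'black'] (min_width=10, slack=0)
Line 14: ['tired'] (min_width=5, slack=5)
Line 15: ['robot'] (min_width=5, slack=5)
Line 16: ['magnetic'] (min_width=8, slack=2)
Line 17: ['salt', 'bus'] (min_width=8, slack=2)
Line 18: ['table'] (min_width=5, slack=5)
Total lines: 18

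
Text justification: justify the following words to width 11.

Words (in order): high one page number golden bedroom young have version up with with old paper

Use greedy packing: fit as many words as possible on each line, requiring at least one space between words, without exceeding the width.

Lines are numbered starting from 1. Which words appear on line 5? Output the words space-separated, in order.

Line 1: ['high', 'one'] (min_width=8, slack=3)
Line 2: ['page', 'number'] (min_width=11, slack=0)
Line 3: ['golden'] (min_width=6, slack=5)
Line 4: ['bedroom'] (min_width=7, slack=4)
Line 5: ['young', 'have'] (min_width=10, slack=1)
Line 6: ['version', 'up'] (min_width=10, slack=1)
Line 7: ['with', 'with'] (min_width=9, slack=2)
Line 8: ['old', 'paper'] (min_width=9, slack=2)

Answer: young have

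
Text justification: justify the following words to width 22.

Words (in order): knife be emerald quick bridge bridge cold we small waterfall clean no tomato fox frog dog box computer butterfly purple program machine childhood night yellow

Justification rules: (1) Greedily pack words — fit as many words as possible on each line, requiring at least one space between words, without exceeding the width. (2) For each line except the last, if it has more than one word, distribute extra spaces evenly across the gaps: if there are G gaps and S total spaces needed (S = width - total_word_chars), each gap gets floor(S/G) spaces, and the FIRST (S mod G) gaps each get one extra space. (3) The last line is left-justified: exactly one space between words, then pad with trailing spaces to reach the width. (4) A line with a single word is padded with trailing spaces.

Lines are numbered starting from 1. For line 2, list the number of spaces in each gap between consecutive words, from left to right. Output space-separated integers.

Answer: 2 1 1

Derivation:
Line 1: ['knife', 'be', 'emerald', 'quick'] (min_width=22, slack=0)
Line 2: ['bridge', 'bridge', 'cold', 'we'] (min_width=21, slack=1)
Line 3: ['small', 'waterfall', 'clean'] (min_width=21, slack=1)
Line 4: ['no', 'tomato', 'fox', 'frog', 'dog'] (min_width=22, slack=0)
Line 5: ['box', 'computer', 'butterfly'] (min_width=22, slack=0)
Line 6: ['purple', 'program', 'machine'] (min_width=22, slack=0)
Line 7: ['childhood', 'night', 'yellow'] (min_width=22, slack=0)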